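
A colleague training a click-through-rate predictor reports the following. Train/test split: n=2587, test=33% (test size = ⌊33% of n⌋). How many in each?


Test = ⌊2587·33/100⌋ = 853
Train = 2587 - 853 = 1734

Train: 1734, Test: 853


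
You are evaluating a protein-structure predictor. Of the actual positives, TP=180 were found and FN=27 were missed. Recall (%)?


Recall = TP/(TP+FN)
= 180/(180+27)
= 180/207 = 86.96%

86.96%


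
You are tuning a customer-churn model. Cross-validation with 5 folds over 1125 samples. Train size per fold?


Fold size = 1125/5 = 225
Training per fold = 1125 - 225 = 900

900


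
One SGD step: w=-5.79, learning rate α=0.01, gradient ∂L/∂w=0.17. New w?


w_new = w - α·∇
= -5.79 - 0.01·0.17
= -5.79 - 0.0017
= -5.7917

-5.7917


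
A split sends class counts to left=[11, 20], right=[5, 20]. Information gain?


Parent = [16, 40], H_parent = 0.8631
H_left = 0.9383 (n=31), H_right = 0.7219 (n=25)
H_children = (31/56)·0.9383 + (25/56)·0.7219 = 0.8417
IG = 0.8631 - 0.8417 = 0.0214

0.0214


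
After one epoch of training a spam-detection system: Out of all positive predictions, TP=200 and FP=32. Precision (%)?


Precision = TP/(TP+FP)
= 200/(200+32)
= 200/232 = 86.21%

86.21%


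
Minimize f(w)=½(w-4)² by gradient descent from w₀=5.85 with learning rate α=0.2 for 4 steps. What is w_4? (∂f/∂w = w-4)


step 1: grad = 5.85-4 = 1.85; w = 5.85 - 0.2·(1.85) = 5.48
step 2: grad = 5.48-4 = 1.48; w = 5.48 - 0.2·(1.48) = 5.184
step 3: grad = 5.184-4 = 1.184; w = 5.184 - 0.2·(1.184) = 4.9472
step 4: grad = 4.9472-4 = 0.9472; w = 4.9472 - 0.2·(0.9472) = 4.75776

4.75776


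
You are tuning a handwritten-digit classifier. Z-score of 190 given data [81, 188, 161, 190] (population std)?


μ = 155, σ = 44.2323
z = (190 - 155)/44.2323 = 0.7913

0.7913


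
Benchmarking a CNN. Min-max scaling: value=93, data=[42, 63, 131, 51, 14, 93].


min=14, max=131
(93-14)/(131-14) = 79/117 = 0.6752

0.6752


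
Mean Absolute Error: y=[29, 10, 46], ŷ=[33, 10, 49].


Absolute errors: |29-33|=4, |10-10|=0, |46-49|=3
Sum = 7
MAE = 7/3 = 7/3

7/3


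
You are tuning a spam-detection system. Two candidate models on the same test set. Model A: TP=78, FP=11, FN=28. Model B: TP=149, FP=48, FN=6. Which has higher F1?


Model A: P=78/89=0.8764, R=78/106=0.7358, F1=2PR/(P+R)=2TP/(2TP+FP+FN)=156/195=0.8
Model B: P=149/197=0.7563, R=149/155=0.9613, F1=2PR/(P+R)=2TP/(2TP+FP+FN)=298/352=0.8466
0.8 < 0.8466 → Model B

Model B


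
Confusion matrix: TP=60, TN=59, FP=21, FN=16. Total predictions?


Total = TP + TN + FP + FN
= 60 + 59 + 21 + 16
= 156
(Predicted positive: 81, predicted negative: 75)

156


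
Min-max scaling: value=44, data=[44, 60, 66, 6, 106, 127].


min=6, max=127
(44-6)/(127-6) = 38/121 = 0.314

0.314


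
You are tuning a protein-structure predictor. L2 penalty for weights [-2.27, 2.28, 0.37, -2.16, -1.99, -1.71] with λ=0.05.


‖w‖₂² = (-2.27)² + (2.28)² + (0.37)² + (-2.16)² + (-1.99)² + (-1.71)²
     = 5.1529 + 5.1984 + 0.1369 + 4.6656 + 3.9601 + 2.9241
     = 22.038
λ·‖w‖₂² = 0.05·22.038 = 1.1019

1.1019


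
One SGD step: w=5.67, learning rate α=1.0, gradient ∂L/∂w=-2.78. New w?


w_new = w - α·∇
= 5.67 - 1.0·-2.78
= 5.67 + 2.78
= 8.45

8.45


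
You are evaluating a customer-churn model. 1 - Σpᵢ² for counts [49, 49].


Probabilities: [49/98, 49/98] ≈ [0.5, 0.5]
Σpᵢ² = (2401 + 2401)/98² = 4802/9604
Gini = 1 - Σpᵢ² = 1 - 4802/9604 = 0.5

0.5


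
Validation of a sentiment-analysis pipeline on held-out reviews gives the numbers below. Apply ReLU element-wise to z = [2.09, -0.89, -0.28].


ReLU(2.09) = max(0, 2.09) = 2.09
ReLU(-0.89) = max(0, -0.89) = 0.0
ReLU(-0.28) = max(0, -0.28) = 0.0
result = [2.09, 0.0, 0.0]

[2.09, 0.0, 0.0]


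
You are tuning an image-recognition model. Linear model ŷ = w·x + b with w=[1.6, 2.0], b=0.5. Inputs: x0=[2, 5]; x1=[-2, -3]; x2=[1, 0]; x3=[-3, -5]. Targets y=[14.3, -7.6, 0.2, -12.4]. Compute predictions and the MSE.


ŷ0 = (1.6)·(2) + (2.0)·(5) + 0.5 = 13.7
ŷ1 = (1.6)·(-2) + (2.0)·(-3) + 0.5 = -8.7
ŷ2 = (1.6)·(1) + (2.0)·(0) + 0.5 = 2.1
ŷ3 = (1.6)·(-3) + (2.0)·(-5) + 0.5 = -14.3
errors² = [0.36, 1.21, 3.61, 3.61]
MSE = 8.7900/4 = 2.1975

2.1975


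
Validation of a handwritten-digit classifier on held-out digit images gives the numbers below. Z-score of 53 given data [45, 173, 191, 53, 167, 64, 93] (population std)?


μ = 112.2857, σ = 58.0904
z = (53 - 112.2857)/58.0904 = -1.0206

-1.0206


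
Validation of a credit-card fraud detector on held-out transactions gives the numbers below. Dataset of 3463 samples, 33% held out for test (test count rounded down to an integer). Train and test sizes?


Test = ⌊3463·33/100⌋ = 1142
Train = 3463 - 1142 = 2321

Train: 2321, Test: 1142


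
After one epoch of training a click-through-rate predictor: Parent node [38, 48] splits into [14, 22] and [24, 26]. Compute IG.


Parent = [38, 48], H_parent = 0.9902
H_left = 0.9641 (n=36), H_right = 0.9988 (n=50)
H_children = (36/86)·0.9641 + (50/86)·0.9988 = 0.9843
IG = 0.9902 - 0.9843 = 0.0059

0.0059


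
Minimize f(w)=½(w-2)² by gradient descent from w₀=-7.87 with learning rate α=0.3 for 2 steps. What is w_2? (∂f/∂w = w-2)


step 1: grad = -7.87-2 = -9.87; w = -7.87 - 0.3·(-9.87) = -4.909
step 2: grad = -4.909-2 = -6.909; w = -4.909 - 0.3·(-6.909) = -2.8363

-2.8363


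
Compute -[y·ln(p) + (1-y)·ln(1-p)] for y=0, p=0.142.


BCE = -[y·ln(p) + (1-y)·ln(1-p)]
= -0 - 1·ln(1-0.142)
= -ln(0.858) = 0.1532

0.1532


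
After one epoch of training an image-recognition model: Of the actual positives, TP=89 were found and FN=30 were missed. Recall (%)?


Recall = TP/(TP+FN)
= 89/(89+30)
= 89/119 = 74.79%

74.79%


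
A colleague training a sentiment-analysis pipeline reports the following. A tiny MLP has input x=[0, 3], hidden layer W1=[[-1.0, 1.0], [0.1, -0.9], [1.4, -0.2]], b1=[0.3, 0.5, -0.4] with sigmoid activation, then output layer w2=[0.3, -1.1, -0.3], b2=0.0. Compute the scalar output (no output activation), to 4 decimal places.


z1[0] = (-1.0)·(0) + (1.0)·(3) + 0.3 = 3.3
z1[1] = (0.1)·(0) + (-0.9)·(3) + 0.5 = -2.2
z1[2] = (1.4)·(0) + (-0.2)·(3) - 0.4 = -1.0
h = sigmoid(z1) = [0.9644, 0.0998, 0.2689]
output = (0.3)·(0.9644) + (-1.1)·(0.0998) + (-0.3)·(0.2689) + 0.0 = 0.0989

0.0989


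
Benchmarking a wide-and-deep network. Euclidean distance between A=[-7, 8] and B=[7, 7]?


d = √((-7-7)² + (8-7)²)
  = √(196 + 1)
  = √197 = 14.0357

14.0357


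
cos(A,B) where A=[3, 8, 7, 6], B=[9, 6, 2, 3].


A·B = 3·9 + 8·6 + 7·2 + 6·3 = 107
‖A‖ = √158 = 12.5698, ‖B‖ = √130 = 11.4018
cos = 107/(√158·√130) = 107/√20540 = 0.7466

0.7466


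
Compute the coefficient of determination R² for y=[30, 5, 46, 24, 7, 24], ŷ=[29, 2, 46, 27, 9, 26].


ȳ = 22.6667
SS_res = Σ(y-ŷ)² = 27
SS_tot = Σ(y-ȳ)² = 1159.33
R² = 1 - SS_res/SS_tot = 1 - 0.0233 = 0.9767

0.9767


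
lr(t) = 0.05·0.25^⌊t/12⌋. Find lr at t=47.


n_drops = ⌊47/12⌋ = 3
lr = 0.05·0.25^3 = 0.05·0.015625 = 0.00078125

0.00078125


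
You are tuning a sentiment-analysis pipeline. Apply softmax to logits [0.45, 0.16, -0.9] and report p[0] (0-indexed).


Exponentials: e^0.45=1.5683, e^0.16=1.1735, e^-0.9=0.4066
Sum = 3.1484
Softmax = [0.4981, 0.3727, 0.1291]
p[0] = 1.5683/3.1484 = 0.4981

0.4981


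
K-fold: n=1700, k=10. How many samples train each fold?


Fold size = 1700/10 = 170
Training per fold = 1700 - 170 = 1530

1530


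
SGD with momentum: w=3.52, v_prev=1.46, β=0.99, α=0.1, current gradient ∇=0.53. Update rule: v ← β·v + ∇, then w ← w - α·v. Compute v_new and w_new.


v_new = 0.99·1.46 + 0.53 = 1.4454 + 0.53 = 1.9754
w_new = 3.52 - 0.1·1.9754 = 3.52 - 0.19754 = 3.32246

v_new=1.9754, w_new=3.32246


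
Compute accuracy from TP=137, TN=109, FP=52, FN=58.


Accuracy = (TP+TN)/(TP+TN+FP+FN)
= (137+109)/(356)
= 246/356 = 69.1%

69.1%


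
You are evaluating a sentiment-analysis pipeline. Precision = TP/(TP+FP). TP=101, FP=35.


Precision = TP/(TP+FP)
= 101/(101+35)
= 101/136 = 74.26%

74.26%


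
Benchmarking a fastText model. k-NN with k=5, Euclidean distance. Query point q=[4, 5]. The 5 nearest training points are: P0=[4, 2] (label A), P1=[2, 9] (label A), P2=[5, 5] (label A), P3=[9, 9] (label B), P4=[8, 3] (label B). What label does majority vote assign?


d(q,P0) = 3.0  (label A)
d(q,P1) = 4.4721  (label A)
d(q,P2) = 1.0  (label A)
d(q,P3) = 6.4031  (label B)
d(q,P4) = 4.4721  (label B)
Votes: A=3, B=2
Majority → A

A


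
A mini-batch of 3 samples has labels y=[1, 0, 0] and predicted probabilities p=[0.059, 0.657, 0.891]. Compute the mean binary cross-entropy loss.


L[0] = -ln(0.059) = 2.8302
L[1] = -ln(1-0.657) = -ln(0.343) = 1.07
L[2] = -ln(1-0.891) = -ln(0.109) = 2.2164
mean = (2.8302 + 1.07 + 2.2164)/3 = 2.0389

2.0389


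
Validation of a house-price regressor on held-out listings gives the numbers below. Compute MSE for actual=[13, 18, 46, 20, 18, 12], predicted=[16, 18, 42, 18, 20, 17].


Squared errors: (13-16)²=9, (18-18)²=0, (46-42)²=16, (20-18)²=4, (18-20)²=4, (12-17)²=25
Sum = 58
MSE = 58/6 = 29/3

29/3


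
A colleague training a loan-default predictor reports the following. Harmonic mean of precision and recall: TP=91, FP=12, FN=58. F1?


Precision = 91/103 = 0.8835
Recall = 91/149 = 0.6107
F1 = 2·P·R/(P+R) = 2·TP/(2·TP+FP+FN) = 182/(182+12+58) = 182/252 = 0.7222

0.7222


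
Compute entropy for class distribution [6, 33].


Probabilities: [6/39, 33/39] ≈ [0.1538, 0.8462]
H = -((6/39)·log₂(6/39) + (33/39)·log₂(33/39))
  = 0.6194 bits

0.6194 bits


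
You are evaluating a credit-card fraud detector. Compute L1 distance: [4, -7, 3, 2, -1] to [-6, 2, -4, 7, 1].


d = |4+ 6| + |-7-2| + |3+ 4| + |2-7| + |-1-1|
  = 10 + 9 + 7 + 5 + 2
  = 33

33


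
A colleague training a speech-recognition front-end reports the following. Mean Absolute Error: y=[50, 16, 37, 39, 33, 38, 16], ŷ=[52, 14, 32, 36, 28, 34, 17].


Absolute errors: |50-52|=2, |16-14|=2, |37-32|=5, |39-36|=3, |33-28|=5, |38-34|=4, |16-17|=1
Sum = 22
MAE = 22/7 = 22/7

22/7


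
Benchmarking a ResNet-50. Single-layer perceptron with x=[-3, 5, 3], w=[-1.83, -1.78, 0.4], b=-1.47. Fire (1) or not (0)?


z = (-3)·(-1.83) + (5)·(-1.78) + (3)·(0.4) - 1.47
  = -3.68
step(z) = 0 (z<0)

0


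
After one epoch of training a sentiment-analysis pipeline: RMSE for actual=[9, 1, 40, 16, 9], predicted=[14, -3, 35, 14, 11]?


MSE = 74/5 = 14.8
RMSE = √(74/5) = 3.8471

3.8471


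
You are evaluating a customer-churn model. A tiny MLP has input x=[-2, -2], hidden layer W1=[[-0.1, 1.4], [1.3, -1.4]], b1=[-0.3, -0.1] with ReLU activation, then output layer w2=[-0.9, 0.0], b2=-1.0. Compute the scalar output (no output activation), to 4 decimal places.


z1[0] = (-0.1)·(-2) + (1.4)·(-2) - 0.3 = -2.9
z1[1] = (1.3)·(-2) + (-1.4)·(-2) - 0.1 = 0.1
h = ReLU(z1) = [0.0, 0.1]
output = (-0.9)·(0.0) + (0.0)·(0.1) - 1.0 = -1.0

-1.0


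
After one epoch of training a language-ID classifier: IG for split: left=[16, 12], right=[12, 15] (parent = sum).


Parent = [28, 27], H_parent = 0.9998
H_left = 0.9852 (n=28), H_right = 0.9911 (n=27)
H_children = (28/55)·0.9852 + (27/55)·0.9911 = 0.9881
IG = 0.9998 - 0.9881 = 0.0117

0.0117


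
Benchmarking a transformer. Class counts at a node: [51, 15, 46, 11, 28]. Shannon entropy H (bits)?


Probabilities: [51/151, 15/151, 46/151, 11/151, 28/151] ≈ [0.3377, 0.0993, 0.3046, 0.0728, 0.1854]
H = -((51/151)·log₂(51/151) + (15/151)·log₂(15/151) + (46/151)·log₂(46/151) + (11/151)·log₂(11/151) + (28/151)·log₂(28/151))
  = 2.1083 bits

2.1083 bits


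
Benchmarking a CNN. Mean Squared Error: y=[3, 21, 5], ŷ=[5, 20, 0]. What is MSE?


Squared errors: (3-5)²=4, (21-20)²=1, (5-0)²=25
Sum = 30
MSE = 30/3 = 10

10


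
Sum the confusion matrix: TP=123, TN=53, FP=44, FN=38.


Total = TP + TN + FP + FN
= 123 + 53 + 44 + 38
= 258
(Predicted positive: 167, predicted negative: 91)

258


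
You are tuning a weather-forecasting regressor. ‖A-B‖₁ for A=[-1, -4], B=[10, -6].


d = |-1-10| + |-4+ 6|
  = 11 + 2
  = 13

13


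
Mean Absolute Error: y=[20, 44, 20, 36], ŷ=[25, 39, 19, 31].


Absolute errors: |20-25|=5, |44-39|=5, |20-19|=1, |36-31|=5
Sum = 16
MAE = 16/4 = 4

4


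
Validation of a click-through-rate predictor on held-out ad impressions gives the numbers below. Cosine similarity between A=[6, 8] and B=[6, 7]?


A·B = 6·6 + 8·7 = 92
‖A‖ = √100 = 10, ‖B‖ = √85 = 9.2195
cos = 92/(√100·√85) = 92/√8500 = 0.9979

0.9979


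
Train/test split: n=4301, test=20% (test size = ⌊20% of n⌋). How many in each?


Test = ⌊4301·20/100⌋ = 860
Train = 4301 - 860 = 3441

Train: 3441, Test: 860


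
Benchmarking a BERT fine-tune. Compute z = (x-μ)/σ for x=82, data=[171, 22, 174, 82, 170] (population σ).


μ = 123.8, σ = 61.6325
z = (82 - 123.8)/61.6325 = -0.6782

-0.6782


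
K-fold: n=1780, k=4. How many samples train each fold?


Fold size = 1780/4 = 445
Training per fold = 1780 - 445 = 1335

1335


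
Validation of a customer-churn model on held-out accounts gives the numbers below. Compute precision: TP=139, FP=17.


Precision = TP/(TP+FP)
= 139/(139+17)
= 139/156 = 89.1%

89.1%


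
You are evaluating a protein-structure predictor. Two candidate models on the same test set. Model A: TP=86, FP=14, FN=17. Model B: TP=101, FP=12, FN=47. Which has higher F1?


Model A: P=86/100=0.86, R=86/103=0.835, F1=2PR/(P+R)=2TP/(2TP+FP+FN)=172/203=0.8473
Model B: P=101/113=0.8938, R=101/148=0.6824, F1=2PR/(P+R)=2TP/(2TP+FP+FN)=202/261=0.7739
0.8473 > 0.7739 → Model A

Model A


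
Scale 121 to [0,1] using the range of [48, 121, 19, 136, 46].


min=19, max=136
(121-19)/(136-19) = 102/117 = 0.8718

0.8718


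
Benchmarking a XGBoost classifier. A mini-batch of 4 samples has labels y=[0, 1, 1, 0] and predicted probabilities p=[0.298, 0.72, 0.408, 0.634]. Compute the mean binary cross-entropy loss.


L[0] = -ln(1-0.298) = -ln(0.702) = 0.3538
L[1] = -ln(0.72) = 0.3285
L[2] = -ln(0.408) = 0.8965
L[3] = -ln(1-0.634) = -ln(0.366) = 1.0051
mean = (0.3538 + 0.3285 + 0.8965 + 1.0051)/4 = 0.646

0.646


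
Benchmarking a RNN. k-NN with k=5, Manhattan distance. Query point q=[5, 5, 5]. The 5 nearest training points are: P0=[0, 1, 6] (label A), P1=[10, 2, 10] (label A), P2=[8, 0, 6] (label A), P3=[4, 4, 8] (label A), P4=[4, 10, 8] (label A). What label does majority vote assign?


d(q,P0) = 10  (label A)
d(q,P1) = 13  (label A)
d(q,P2) = 9  (label A)
d(q,P3) = 5  (label A)
d(q,P4) = 9  (label A)
Votes: A=5, B=0
Majority → A

A


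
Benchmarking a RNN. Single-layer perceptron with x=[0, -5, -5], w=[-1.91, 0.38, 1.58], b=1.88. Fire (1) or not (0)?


z = (0)·(-1.91) + (-5)·(0.38) + (-5)·(1.58) + 1.88
  = -7.92
step(z) = 0 (z<0)

0


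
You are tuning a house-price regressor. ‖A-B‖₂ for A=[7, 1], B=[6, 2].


d = √((7-6)² + (1-2)²)
  = √(1 + 1)
  = √2 = 1.4142

1.4142


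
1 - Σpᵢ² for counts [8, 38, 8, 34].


Probabilities: [8/88, 38/88, 8/88, 34/88] ≈ [0.0909, 0.4318, 0.0909, 0.3864]
Σpᵢ² = (64 + 1444 + 64 + 1156)/88² = 2728/7744
Gini = 1 - Σpᵢ² = 1 - 2728/7744 = 0.6477

0.6477


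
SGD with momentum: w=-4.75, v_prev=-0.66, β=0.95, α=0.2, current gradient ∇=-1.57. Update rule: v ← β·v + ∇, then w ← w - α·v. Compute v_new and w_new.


v_new = 0.95·-0.66 - 1.57 = -0.627 - 1.57 = -2.197
w_new = -4.75 - 0.2·-2.197 = -4.75 + 0.4394 = -4.3106

v_new=-2.197, w_new=-4.3106


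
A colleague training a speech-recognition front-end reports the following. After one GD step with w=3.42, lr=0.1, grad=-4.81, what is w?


w_new = w - α·∇
= 3.42 - 0.1·-4.81
= 3.42 + 0.481
= 3.901

3.901


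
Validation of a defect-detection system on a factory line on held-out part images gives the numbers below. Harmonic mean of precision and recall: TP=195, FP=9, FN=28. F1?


Precision = 195/204 = 0.9559
Recall = 195/223 = 0.8744
F1 = 2·P·R/(P+R) = 2·TP/(2·TP+FP+FN) = 390/(390+9+28) = 390/427 = 0.9133

0.9133


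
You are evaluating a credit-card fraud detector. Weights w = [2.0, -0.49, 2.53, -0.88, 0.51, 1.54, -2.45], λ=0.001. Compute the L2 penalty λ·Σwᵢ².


‖w‖₂² = (2.0)² + (-0.49)² + (2.53)² + (-0.88)² + (0.51)² + (1.54)² + (-2.45)²
     = 4 + 0.2401 + 6.4009 + 0.7744 + 0.2601 + 2.3716 + 6.0025
     = 20.0496
λ·‖w‖₂² = 0.001·20.0496 = 0.02005

0.02005


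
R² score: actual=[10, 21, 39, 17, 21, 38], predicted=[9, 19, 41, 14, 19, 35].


ȳ = 24.3333
SS_res = Σ(y-ŷ)² = 31
SS_tot = Σ(y-ȳ)² = 683.33
R² = 1 - SS_res/SS_tot = 1 - 0.0454 = 0.9546

0.9546


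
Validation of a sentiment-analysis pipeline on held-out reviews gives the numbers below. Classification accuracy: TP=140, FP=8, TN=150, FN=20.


Accuracy = (TP+TN)/(TP+TN+FP+FN)
= (140+150)/(318)
= 290/318 = 91.19%

91.19%


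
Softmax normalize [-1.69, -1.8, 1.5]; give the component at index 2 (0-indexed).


Exponentials: e^-1.69=0.1845, e^-1.8=0.1653, e^1.5=4.4817
Sum = 4.8315
Softmax = [0.0382, 0.0342, 0.9276]
p[2] = 4.4817/4.8315 = 0.9276

0.9276


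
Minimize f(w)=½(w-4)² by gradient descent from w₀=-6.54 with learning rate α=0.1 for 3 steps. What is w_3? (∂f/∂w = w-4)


step 1: grad = -6.54-4 = -10.54; w = -6.54 - 0.1·(-10.54) = -5.486
step 2: grad = -5.486-4 = -9.486; w = -5.486 - 0.1·(-9.486) = -4.5374
step 3: grad = -4.5374-4 = -8.5374; w = -4.5374 - 0.1·(-8.5374) = -3.68366

-3.68366


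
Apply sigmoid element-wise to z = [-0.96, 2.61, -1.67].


σ(-0.96) = 1/(1+e^0.96) = 0.2769
σ(2.61) = 1/(1+e^-2.61) = 0.9315
σ(-1.67) = 1/(1+e^1.67) = 0.1584
result = [0.2769, 0.9315, 0.1584]

[0.2769, 0.9315, 0.1584]


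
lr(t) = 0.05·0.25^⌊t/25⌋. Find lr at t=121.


n_drops = ⌊121/25⌋ = 4
lr = 0.05·0.25^4 = 0.05·0.00390625 = 0.0001953125

0.0001953125


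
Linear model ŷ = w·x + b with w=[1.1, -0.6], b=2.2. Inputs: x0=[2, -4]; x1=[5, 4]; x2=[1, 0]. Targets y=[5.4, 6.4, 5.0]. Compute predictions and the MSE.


ŷ0 = (1.1)·(2) + (-0.6)·(-4) + 2.2 = 6.8
ŷ1 = (1.1)·(5) + (-0.6)·(4) + 2.2 = 5.3
ŷ2 = (1.1)·(1) + (-0.6)·(0) + 2.2 = 3.3
errors² = [1.96, 1.21, 2.89]
MSE = 6.0600/3 = 2.02

2.02


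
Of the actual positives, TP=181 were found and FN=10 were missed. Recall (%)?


Recall = TP/(TP+FN)
= 181/(181+10)
= 181/191 = 94.76%

94.76%


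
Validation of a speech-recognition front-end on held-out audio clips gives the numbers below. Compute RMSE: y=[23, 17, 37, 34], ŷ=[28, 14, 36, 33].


MSE = 36/4 = 9
RMSE = √(36/4) = 3.0

3.0


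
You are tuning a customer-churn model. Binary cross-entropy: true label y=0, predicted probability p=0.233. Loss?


BCE = -[y·ln(p) + (1-y)·ln(1-p)]
= -0 - 1·ln(1-0.233)
= -ln(0.767) = 0.2653

0.2653


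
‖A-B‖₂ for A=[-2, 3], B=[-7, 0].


d = √((-2+ 7)² + (3-0)²)
  = √(25 + 9)
  = √34 = 5.831

5.831


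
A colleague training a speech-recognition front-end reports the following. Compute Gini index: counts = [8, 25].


Probabilities: [8/33, 25/33] ≈ [0.2424, 0.7576]
Σpᵢ² = (64 + 625)/33² = 689/1089
Gini = 1 - Σpᵢ² = 1 - 689/1089 = 0.3673

0.3673


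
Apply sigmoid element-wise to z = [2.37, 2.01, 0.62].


σ(2.37) = 1/(1+e^-2.37) = 0.9145
σ(2.01) = 1/(1+e^-2.01) = 0.8818
σ(0.62) = 1/(1+e^-0.62) = 0.6502
result = [0.9145, 0.8818, 0.6502]

[0.9145, 0.8818, 0.6502]


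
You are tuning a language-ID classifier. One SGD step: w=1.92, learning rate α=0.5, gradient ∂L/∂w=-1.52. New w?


w_new = w - α·∇
= 1.92 - 0.5·-1.52
= 1.92 + 0.76
= 2.68

2.68


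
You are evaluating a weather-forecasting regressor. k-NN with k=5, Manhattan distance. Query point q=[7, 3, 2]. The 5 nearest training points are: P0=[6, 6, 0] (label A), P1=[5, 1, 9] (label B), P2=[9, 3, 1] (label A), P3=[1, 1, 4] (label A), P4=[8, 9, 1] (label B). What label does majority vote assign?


d(q,P0) = 6  (label A)
d(q,P1) = 11  (label B)
d(q,P2) = 3  (label A)
d(q,P3) = 10  (label A)
d(q,P4) = 8  (label B)
Votes: A=3, B=2
Majority → A

A


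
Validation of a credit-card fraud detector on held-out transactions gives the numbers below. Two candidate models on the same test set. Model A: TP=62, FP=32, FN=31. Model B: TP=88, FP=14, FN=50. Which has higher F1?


Model A: P=62/94=0.6596, R=62/93=0.6667, F1=2PR/(P+R)=2TP/(2TP+FP+FN)=124/187=0.6631
Model B: P=88/102=0.8627, R=88/138=0.6377, F1=2PR/(P+R)=2TP/(2TP+FP+FN)=176/240=0.7333
0.6631 < 0.7333 → Model B

Model B


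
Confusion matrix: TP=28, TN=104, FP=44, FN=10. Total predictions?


Total = TP + TN + FP + FN
= 28 + 104 + 44 + 10
= 186
(Predicted positive: 72, predicted negative: 114)

186


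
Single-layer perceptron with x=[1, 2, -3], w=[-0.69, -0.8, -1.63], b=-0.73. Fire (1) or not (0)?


z = (1)·(-0.69) + (2)·(-0.8) + (-3)·(-1.63) - 0.73
  = 1.87
step(z) = 1 (z≥0)

1


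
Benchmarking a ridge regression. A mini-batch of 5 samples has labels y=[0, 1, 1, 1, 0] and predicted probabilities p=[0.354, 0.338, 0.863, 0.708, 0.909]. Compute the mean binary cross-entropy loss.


L[0] = -ln(1-0.354) = -ln(0.646) = 0.437
L[1] = -ln(0.338) = 1.0847
L[2] = -ln(0.863) = 0.1473
L[3] = -ln(0.708) = 0.3453
L[4] = -ln(1-0.909) = -ln(0.091) = 2.3969
mean = (0.437 + 1.0847 + 0.1473 + 0.3453 + 2.3969)/5 = 0.8822

0.8822


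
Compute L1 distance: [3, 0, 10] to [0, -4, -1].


d = |3-0| + |0+ 4| + |10+ 1|
  = 3 + 4 + 11
  = 18

18


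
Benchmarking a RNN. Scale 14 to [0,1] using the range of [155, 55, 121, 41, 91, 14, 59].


min=14, max=155
(14-14)/(155-14) = 0/141 = 0.0

0.0


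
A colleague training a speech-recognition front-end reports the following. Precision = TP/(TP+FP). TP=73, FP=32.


Precision = TP/(TP+FP)
= 73/(73+32)
= 73/105 = 69.52%

69.52%


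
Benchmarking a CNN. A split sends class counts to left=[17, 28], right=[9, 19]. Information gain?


Parent = [26, 47], H_parent = 0.9395
H_left = 0.9565 (n=45), H_right = 0.9059 (n=28)
H_children = (45/73)·0.9565 + (28/73)·0.9059 = 0.9371
IG = 0.9395 - 0.9371 = 0.0024

0.0024


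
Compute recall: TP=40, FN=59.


Recall = TP/(TP+FN)
= 40/(40+59)
= 40/99 = 40.4%

40.4%


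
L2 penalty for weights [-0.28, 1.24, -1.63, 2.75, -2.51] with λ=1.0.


‖w‖₂² = (-0.28)² + (1.24)² + (-1.63)² + (2.75)² + (-2.51)²
     = 0.0784 + 1.5376 + 2.6569 + 7.5625 + 6.3001
     = 18.1355
λ·‖w‖₂² = 1.0·18.1355 = 18.1355

18.1355


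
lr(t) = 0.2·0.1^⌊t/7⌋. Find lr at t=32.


n_drops = ⌊32/7⌋ = 4
lr = 0.2·0.1^4 = 0.2·0.0001 = 0.00002

0.00002


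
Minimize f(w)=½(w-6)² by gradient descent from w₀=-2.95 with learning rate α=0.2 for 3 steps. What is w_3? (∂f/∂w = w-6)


step 1: grad = -2.95-6 = -8.95; w = -2.95 - 0.2·(-8.95) = -1.16
step 2: grad = -1.16-6 = -7.16; w = -1.16 - 0.2·(-7.16) = 0.272
step 3: grad = 0.272-6 = -5.728; w = 0.272 - 0.2·(-5.728) = 1.4176

1.4176


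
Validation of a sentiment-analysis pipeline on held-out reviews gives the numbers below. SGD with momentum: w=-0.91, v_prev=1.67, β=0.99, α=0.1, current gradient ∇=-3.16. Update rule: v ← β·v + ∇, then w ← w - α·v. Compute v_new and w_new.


v_new = 0.99·1.67 - 3.16 = 1.6533 - 3.16 = -1.5067
w_new = -0.91 - 0.1·-1.5067 = -0.91 + 0.15067 = -0.75933

v_new=-1.5067, w_new=-0.75933


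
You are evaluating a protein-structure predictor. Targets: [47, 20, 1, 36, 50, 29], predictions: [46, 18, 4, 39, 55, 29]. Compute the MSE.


Squared errors: (47-46)²=1, (20-18)²=4, (1-4)²=9, (36-39)²=9, (50-55)²=25, (29-29)²=0
Sum = 48
MSE = 48/6 = 8

8


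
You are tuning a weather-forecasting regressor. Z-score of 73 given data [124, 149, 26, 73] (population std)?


μ = 93, σ = 47.3973
z = (73 - 93)/47.3973 = -0.422

-0.422


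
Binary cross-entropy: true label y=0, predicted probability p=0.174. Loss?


BCE = -[y·ln(p) + (1-y)·ln(1-p)]
= -0 - 1·ln(1-0.174)
= -ln(0.826) = 0.1912

0.1912


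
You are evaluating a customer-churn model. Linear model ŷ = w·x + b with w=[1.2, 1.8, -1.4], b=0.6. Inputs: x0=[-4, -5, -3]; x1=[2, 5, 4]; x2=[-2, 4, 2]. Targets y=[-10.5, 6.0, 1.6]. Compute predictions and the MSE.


ŷ0 = (1.2)·(-4) + (1.8)·(-5) + (-1.4)·(-3) + 0.6 = -9.0
ŷ1 = (1.2)·(2) + (1.8)·(5) + (-1.4)·(4) + 0.6 = 6.4
ŷ2 = (1.2)·(-2) + (1.8)·(4) + (-1.4)·(2) + 0.6 = 2.6
errors² = [2.25, 0.16, 1.0]
MSE = 3.4100/3 = 1.1367

1.1367


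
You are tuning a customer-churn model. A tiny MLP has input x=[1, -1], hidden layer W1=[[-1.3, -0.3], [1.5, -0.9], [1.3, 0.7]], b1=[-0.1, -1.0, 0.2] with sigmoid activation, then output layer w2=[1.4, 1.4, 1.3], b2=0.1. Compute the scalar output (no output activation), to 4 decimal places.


z1[0] = (-1.3)·(1) + (-0.3)·(-1) - 0.1 = -1.1
z1[1] = (1.5)·(1) + (-0.9)·(-1) - 1.0 = 1.4
z1[2] = (1.3)·(1) + (0.7)·(-1) + 0.2 = 0.8
h = sigmoid(z1) = [0.2497, 0.8022, 0.69]
output = (1.4)·(0.2497) + (1.4)·(0.8022) + (1.3)·(0.69) + 0.1 = 2.4697

2.4697


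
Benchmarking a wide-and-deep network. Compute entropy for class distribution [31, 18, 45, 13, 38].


Probabilities: [31/145, 18/145, 45/145, 13/145, 38/145] ≈ [0.2138, 0.1241, 0.3103, 0.0897, 0.2621]
H = -((31/145)·log₂(31/145) + (18/145)·log₂(18/145) + (45/145)·log₂(45/145) + (13/145)·log₂(13/145) + (38/145)·log₂(38/145))
  = 2.1916 bits

2.1916 bits


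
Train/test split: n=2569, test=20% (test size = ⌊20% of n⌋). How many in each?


Test = ⌊2569·20/100⌋ = 513
Train = 2569 - 513 = 2056

Train: 2056, Test: 513


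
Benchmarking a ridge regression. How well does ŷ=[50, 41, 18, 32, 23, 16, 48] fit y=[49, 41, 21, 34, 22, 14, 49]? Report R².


ȳ = 32.8571
SS_res = Σ(y-ŷ)² = 20
SS_tot = Σ(y-ȳ)² = 1202.86
R² = 1 - SS_res/SS_tot = 1 - 0.0166 = 0.9834

0.9834


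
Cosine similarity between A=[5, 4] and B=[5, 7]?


A·B = 5·5 + 4·7 = 53
‖A‖ = √41 = 6.4031, ‖B‖ = √74 = 8.6023
cos = 53/(√41·√74) = 53/√3034 = 0.9622

0.9622


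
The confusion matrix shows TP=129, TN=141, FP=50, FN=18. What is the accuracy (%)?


Accuracy = (TP+TN)/(TP+TN+FP+FN)
= (129+141)/(338)
= 270/338 = 79.88%

79.88%


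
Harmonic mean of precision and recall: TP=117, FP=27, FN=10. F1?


Precision = 117/144 = 0.8125
Recall = 117/127 = 0.9213
F1 = 2·P·R/(P+R) = 2·TP/(2·TP+FP+FN) = 234/(234+27+10) = 234/271 = 0.8635

0.8635


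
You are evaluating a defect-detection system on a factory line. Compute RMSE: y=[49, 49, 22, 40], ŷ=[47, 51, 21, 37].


MSE = 18/4 = 4.5
RMSE = √(18/4) = 2.1213

2.1213


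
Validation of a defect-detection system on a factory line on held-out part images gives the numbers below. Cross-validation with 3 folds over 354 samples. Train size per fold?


Fold size = 354/3 = 118
Training per fold = 354 - 118 = 236

236


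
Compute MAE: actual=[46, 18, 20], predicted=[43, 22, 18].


Absolute errors: |46-43|=3, |18-22|=4, |20-18|=2
Sum = 9
MAE = 9/3 = 3

3


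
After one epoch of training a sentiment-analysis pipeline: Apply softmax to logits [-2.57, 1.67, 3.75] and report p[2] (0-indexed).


Exponentials: e^-2.57=0.0765, e^1.67=5.3122, e^3.75=42.5211
Sum = 47.9098
Softmax = [0.0016, 0.1109, 0.8875]
p[2] = 42.5211/47.9098 = 0.8875

0.8875


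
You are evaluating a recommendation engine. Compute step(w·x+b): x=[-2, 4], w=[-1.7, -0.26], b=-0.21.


z = (-2)·(-1.7) + (4)·(-0.26) - 0.21
  = 2.15
step(z) = 1 (z≥0)

1


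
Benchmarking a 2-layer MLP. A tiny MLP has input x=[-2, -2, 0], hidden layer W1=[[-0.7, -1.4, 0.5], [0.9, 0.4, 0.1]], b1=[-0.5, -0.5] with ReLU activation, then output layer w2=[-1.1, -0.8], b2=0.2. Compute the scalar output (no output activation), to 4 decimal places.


z1[0] = (-0.7)·(-2) + (-1.4)·(-2) + (0.5)·(0) - 0.5 = 3.7
z1[1] = (0.9)·(-2) + (0.4)·(-2) + (0.1)·(0) - 0.5 = -3.1
h = ReLU(z1) = [3.7, 0.0]
output = (-1.1)·(3.7) + (-0.8)·(0.0) + 0.2 = -3.87

-3.87


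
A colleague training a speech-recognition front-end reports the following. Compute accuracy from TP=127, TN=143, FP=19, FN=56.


Accuracy = (TP+TN)/(TP+TN+FP+FN)
= (127+143)/(345)
= 270/345 = 78.26%

78.26%


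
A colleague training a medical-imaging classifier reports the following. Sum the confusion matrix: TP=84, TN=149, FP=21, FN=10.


Total = TP + TN + FP + FN
= 84 + 149 + 21 + 10
= 264
(Predicted positive: 105, predicted negative: 159)

264


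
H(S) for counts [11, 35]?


Probabilities: [11/46, 35/46] ≈ [0.2391, 0.7609]
H = -((11/46)·log₂(11/46) + (35/46)·log₂(35/46))
  = 0.7936 bits

0.7936 bits


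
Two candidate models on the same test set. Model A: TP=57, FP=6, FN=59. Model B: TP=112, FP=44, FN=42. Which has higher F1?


Model A: P=57/63=0.9048, R=57/116=0.4914, F1=2PR/(P+R)=2TP/(2TP+FP+FN)=114/179=0.6369
Model B: P=112/156=0.7179, R=112/154=0.7273, F1=2PR/(P+R)=2TP/(2TP+FP+FN)=224/310=0.7226
0.6369 < 0.7226 → Model B

Model B


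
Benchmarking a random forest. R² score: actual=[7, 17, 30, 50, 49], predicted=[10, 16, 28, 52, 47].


ȳ = 30.6
SS_res = Σ(y-ŷ)² = 22
SS_tot = Σ(y-ȳ)² = 1457.2
R² = 1 - SS_res/SS_tot = 1 - 0.0151 = 0.9849

0.9849


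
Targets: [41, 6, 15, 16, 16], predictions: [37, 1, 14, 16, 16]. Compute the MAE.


Absolute errors: |41-37|=4, |6-1|=5, |15-14|=1, |16-16|=0, |16-16|=0
Sum = 10
MAE = 10/5 = 2

2


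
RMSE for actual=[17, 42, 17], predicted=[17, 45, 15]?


MSE = 13/3 = 4.3333
RMSE = √(13/3) = 2.0817

2.0817


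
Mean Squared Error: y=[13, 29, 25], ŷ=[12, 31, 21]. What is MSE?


Squared errors: (13-12)²=1, (29-31)²=4, (25-21)²=16
Sum = 21
MSE = 21/3 = 7

7


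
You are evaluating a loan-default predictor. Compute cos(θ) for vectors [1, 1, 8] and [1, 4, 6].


A·B = 1·1 + 1·4 + 8·6 = 53
‖A‖ = √66 = 8.124, ‖B‖ = √53 = 7.2801
cos = 53/(√66·√53) = 53/√3498 = 0.8961

0.8961


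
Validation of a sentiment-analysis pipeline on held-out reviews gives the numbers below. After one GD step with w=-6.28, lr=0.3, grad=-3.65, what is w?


w_new = w - α·∇
= -6.28 - 0.3·-3.65
= -6.28 + 1.095
= -5.185

-5.185


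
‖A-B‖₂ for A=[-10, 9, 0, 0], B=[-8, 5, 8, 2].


d = √((-10+ 8)² + (9-5)² + (0-8)² + (0-2)²)
  = √(4 + 16 + 64 + 4)
  = √88 = 9.3808

9.3808


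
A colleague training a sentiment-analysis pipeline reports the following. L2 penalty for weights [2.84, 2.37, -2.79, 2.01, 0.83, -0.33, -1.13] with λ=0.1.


‖w‖₂² = (2.84)² + (2.37)² + (-2.79)² + (2.01)² + (0.83)² + (-0.33)² + (-1.13)²
     = 8.0656 + 5.6169 + 7.7841 + 4.0401 + 0.6889 + 0.1089 + 1.2769
     = 27.5814
λ·‖w‖₂² = 0.1·27.5814 = 2.75814

2.75814


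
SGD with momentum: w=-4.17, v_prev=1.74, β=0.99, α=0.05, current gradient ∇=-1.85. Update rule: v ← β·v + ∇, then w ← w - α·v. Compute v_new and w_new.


v_new = 0.99·1.74 - 1.85 = 1.7226 - 1.85 = -0.1274
w_new = -4.17 - 0.05·-0.1274 = -4.17 + 0.00637 = -4.16363

v_new=-0.1274, w_new=-4.16363


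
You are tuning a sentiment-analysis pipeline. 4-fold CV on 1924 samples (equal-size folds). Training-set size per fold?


Fold size = 1924/4 = 481
Training per fold = 1924 - 481 = 1443

1443


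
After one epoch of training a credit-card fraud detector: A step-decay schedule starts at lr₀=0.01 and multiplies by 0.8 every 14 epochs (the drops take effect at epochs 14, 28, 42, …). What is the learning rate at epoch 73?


n_drops = ⌊73/14⌋ = 5
lr = 0.01·0.8^5 = 0.01·0.32768 = 0.0032768

0.0032768


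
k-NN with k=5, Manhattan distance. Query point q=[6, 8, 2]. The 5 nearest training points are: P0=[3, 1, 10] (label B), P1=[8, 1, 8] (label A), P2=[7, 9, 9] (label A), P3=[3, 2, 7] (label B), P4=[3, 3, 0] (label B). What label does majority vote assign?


d(q,P0) = 18  (label B)
d(q,P1) = 15  (label A)
d(q,P2) = 9  (label A)
d(q,P3) = 14  (label B)
d(q,P4) = 10  (label B)
Votes: A=2, B=3
Majority → B

B


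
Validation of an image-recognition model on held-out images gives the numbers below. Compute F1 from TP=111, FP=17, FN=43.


Precision = 111/128 = 0.8672
Recall = 111/154 = 0.7208
F1 = 2·P·R/(P+R) = 2·TP/(2·TP+FP+FN) = 222/(222+17+43) = 222/282 = 0.7872

0.7872


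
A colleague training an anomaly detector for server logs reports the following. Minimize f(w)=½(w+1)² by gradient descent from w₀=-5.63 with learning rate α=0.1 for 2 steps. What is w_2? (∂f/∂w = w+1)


step 1: grad = -5.63+1 = -4.63; w = -5.63 - 0.1·(-4.63) = -5.167
step 2: grad = -5.167+1 = -4.167; w = -5.167 - 0.1·(-4.167) = -4.7503

-4.7503


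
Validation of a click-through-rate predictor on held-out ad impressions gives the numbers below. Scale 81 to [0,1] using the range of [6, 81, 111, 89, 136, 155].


min=6, max=155
(81-6)/(155-6) = 75/149 = 0.5034

0.5034


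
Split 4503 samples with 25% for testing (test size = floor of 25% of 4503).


Test = ⌊4503·25/100⌋ = 1125
Train = 4503 - 1125 = 3378

Train: 3378, Test: 1125


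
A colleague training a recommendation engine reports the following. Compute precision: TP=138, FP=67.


Precision = TP/(TP+FP)
= 138/(138+67)
= 138/205 = 67.32%

67.32%


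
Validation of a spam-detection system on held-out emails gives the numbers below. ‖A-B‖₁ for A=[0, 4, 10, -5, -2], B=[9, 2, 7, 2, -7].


d = |0-9| + |4-2| + |10-7| + |-5-2| + |-2+ 7|
  = 9 + 2 + 3 + 7 + 5
  = 26

26


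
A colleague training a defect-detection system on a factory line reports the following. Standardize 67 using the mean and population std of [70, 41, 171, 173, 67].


μ = 104.4, σ = 56.1127
z = (67 - 104.4)/56.1127 = -0.6665

-0.6665


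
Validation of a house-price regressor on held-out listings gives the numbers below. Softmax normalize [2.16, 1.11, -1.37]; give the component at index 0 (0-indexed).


Exponentials: e^2.16=8.6711, e^1.11=3.0344, e^-1.37=0.2541
Sum = 11.9596
Softmax = [0.725, 0.2537, 0.0212]
p[0] = 8.6711/11.9596 = 0.725

0.725


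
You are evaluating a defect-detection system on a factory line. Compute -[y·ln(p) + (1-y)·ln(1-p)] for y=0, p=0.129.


BCE = -[y·ln(p) + (1-y)·ln(1-p)]
= -0 - 1·ln(1-0.129)
= -ln(0.871) = 0.1381

0.1381


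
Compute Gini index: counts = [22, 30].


Probabilities: [22/52, 30/52] ≈ [0.4231, 0.5769]
Σpᵢ² = (484 + 900)/52² = 1384/2704
Gini = 1 - Σpᵢ² = 1 - 1384/2704 = 0.4882

0.4882


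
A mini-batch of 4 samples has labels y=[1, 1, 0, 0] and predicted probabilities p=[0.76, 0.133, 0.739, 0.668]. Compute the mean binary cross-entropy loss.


L[0] = -ln(0.76) = 0.2744
L[1] = -ln(0.133) = 2.0174
L[2] = -ln(1-0.739) = -ln(0.261) = 1.3432
L[3] = -ln(1-0.668) = -ln(0.332) = 1.1026
mean = (0.2744 + 2.0174 + 1.3432 + 1.1026)/4 = 1.1844

1.1844


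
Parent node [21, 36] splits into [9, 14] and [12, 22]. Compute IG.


Parent = [21, 36], H_parent = 0.9495
H_left = 0.9656 (n=23), H_right = 0.9367 (n=34)
H_children = (23/57)·0.9656 + (34/57)·0.9367 = 0.9484
IG = 0.9495 - 0.9484 = 0.0011

0.0011


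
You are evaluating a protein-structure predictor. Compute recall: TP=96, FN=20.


Recall = TP/(TP+FN)
= 96/(96+20)
= 96/116 = 82.76%

82.76%


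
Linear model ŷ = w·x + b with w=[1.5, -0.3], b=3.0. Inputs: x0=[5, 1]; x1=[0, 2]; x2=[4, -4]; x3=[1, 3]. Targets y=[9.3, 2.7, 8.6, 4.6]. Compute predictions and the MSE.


ŷ0 = (1.5)·(5) + (-0.3)·(1) + 3.0 = 10.2
ŷ1 = (1.5)·(0) + (-0.3)·(2) + 3.0 = 2.4
ŷ2 = (1.5)·(4) + (-0.3)·(-4) + 3.0 = 10.2
ŷ3 = (1.5)·(1) + (-0.3)·(3) + 3.0 = 3.6
errors² = [0.81, 0.09, 2.56, 1.0]
MSE = 4.4600/4 = 1.115

1.115


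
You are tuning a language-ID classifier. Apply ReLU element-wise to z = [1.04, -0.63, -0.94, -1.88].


ReLU(1.04) = max(0, 1.04) = 1.04
ReLU(-0.63) = max(0, -0.63) = 0.0
ReLU(-0.94) = max(0, -0.94) = 0.0
ReLU(-1.88) = max(0, -1.88) = 0.0
result = [1.04, 0.0, 0.0, 0.0]

[1.04, 0.0, 0.0, 0.0]


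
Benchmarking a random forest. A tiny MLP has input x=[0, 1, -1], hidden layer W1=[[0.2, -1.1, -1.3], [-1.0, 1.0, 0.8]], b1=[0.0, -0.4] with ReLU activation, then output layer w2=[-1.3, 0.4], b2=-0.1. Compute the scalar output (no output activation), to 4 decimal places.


z1[0] = (0.2)·(0) + (-1.1)·(1) + (-1.3)·(-1) + 0.0 = 0.2
z1[1] = (-1.0)·(0) + (1.0)·(1) + (0.8)·(-1) - 0.4 = -0.2
h = ReLU(z1) = [0.2, 0.0]
output = (-1.3)·(0.2) + (0.4)·(0.0) - 0.1 = -0.36

-0.36


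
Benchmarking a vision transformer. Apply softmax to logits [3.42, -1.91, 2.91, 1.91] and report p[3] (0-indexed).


Exponentials: e^3.42=30.5694, e^-1.91=0.1481, e^2.91=18.3568, e^1.91=6.7531
Sum = 55.8274
Softmax = [0.5476, 0.0027, 0.3288, 0.121]
p[3] = 6.7531/55.8274 = 0.121

0.121


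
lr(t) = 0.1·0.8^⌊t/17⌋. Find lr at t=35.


n_drops = ⌊35/17⌋ = 2
lr = 0.1·0.8^2 = 0.1·0.64 = 0.064

0.064


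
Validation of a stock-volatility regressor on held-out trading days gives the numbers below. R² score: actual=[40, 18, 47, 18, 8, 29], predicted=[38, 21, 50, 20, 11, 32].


ȳ = 26.6667
SS_res = Σ(y-ŷ)² = 44
SS_tot = Σ(y-ȳ)² = 1095.33
R² = 1 - SS_res/SS_tot = 1 - 0.0402 = 0.9598

0.9598


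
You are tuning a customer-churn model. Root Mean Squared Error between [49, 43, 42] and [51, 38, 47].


MSE = 54/3 = 18
RMSE = √(54/3) = 4.2426

4.2426


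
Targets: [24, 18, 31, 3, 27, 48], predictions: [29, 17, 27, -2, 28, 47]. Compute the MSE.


Squared errors: (24-29)²=25, (18-17)²=1, (31-27)²=16, (3+ 2)²=25, (27-28)²=1, (48-47)²=1
Sum = 69
MSE = 69/6 = 23/2

23/2


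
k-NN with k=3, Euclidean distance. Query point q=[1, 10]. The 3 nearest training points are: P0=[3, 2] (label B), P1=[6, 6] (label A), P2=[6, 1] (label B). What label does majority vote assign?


d(q,P0) = 8.2462  (label B)
d(q,P1) = 6.4031  (label A)
d(q,P2) = 10.2956  (label B)
Votes: A=1, B=2
Majority → B

B


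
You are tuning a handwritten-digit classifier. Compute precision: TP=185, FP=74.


Precision = TP/(TP+FP)
= 185/(185+74)
= 185/259 = 71.43%

71.43%


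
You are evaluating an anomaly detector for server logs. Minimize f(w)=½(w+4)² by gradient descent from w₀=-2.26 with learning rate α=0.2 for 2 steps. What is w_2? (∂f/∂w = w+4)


step 1: grad = -2.26+4 = 1.74; w = -2.26 - 0.2·(1.74) = -2.608
step 2: grad = -2.608+4 = 1.392; w = -2.608 - 0.2·(1.392) = -2.8864

-2.8864


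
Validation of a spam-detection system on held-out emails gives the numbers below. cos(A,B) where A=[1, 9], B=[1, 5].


A·B = 1·1 + 9·5 = 46
‖A‖ = √82 = 9.0554, ‖B‖ = √26 = 5.099
cos = 46/(√82·√26) = 46/√2132 = 0.9962

0.9962


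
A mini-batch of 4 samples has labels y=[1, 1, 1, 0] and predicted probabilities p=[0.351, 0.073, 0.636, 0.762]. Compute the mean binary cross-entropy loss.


L[0] = -ln(0.351) = 1.047
L[1] = -ln(0.073) = 2.6173
L[2] = -ln(0.636) = 0.4526
L[3] = -ln(1-0.762) = -ln(0.238) = 1.4355
mean = (1.047 + 2.6173 + 0.4526 + 1.4355)/4 = 1.3881

1.3881


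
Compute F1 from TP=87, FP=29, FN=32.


Precision = 87/116 = 0.75
Recall = 87/119 = 0.7311
F1 = 2·P·R/(P+R) = 2·TP/(2·TP+FP+FN) = 174/(174+29+32) = 174/235 = 0.7404

0.7404


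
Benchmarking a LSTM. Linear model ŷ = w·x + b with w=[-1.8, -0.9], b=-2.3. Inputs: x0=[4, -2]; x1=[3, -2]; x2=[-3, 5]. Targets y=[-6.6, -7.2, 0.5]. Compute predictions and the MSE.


ŷ0 = (-1.8)·(4) + (-0.9)·(-2) - 2.3 = -7.7
ŷ1 = (-1.8)·(3) + (-0.9)·(-2) - 2.3 = -5.9
ŷ2 = (-1.8)·(-3) + (-0.9)·(5) - 2.3 = -1.4
errors² = [1.21, 1.69, 3.61]
MSE = 6.5100/3 = 2.17

2.17
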